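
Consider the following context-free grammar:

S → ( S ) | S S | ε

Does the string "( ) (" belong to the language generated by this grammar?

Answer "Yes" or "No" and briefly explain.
Each production adds parentheses only in matched pairs (S → ( S )) or none at all, so every derived string has equally many '(' and ')'. The string ( ) ( has two '(' and one ')', so it cannot be derived.

Final answer: No - no valid derivation exists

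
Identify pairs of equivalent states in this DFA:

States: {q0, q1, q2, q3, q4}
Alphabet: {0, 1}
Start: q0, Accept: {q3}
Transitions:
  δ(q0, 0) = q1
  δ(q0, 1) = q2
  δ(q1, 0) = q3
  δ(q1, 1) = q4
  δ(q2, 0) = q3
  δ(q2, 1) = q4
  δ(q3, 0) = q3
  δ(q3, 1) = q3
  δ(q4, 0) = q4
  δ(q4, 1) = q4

Using the table-filling algorithm:
Round 0 – mark pairs where exactly one state is accepting: (q0,q3), (q1,q3), (q2,q3), (q3,q4)
Round 1 – newly marked: (q0,q1) [on 0: q1 vs q3, already marked]; (q0,q2) [on 0: q1 vs q3, already marked]; (q1,q4) [on 0: q3 vs q4, already marked]; (q2,q4) [on 0: q3 vs q4, already marked]
Round 2 – newly marked: (q0,q4) [on 0: q1 vs q4, already marked]
No further pairs can be marked.
(q1, q2) unmarked: δ(q1,0)=q3, δ(q2,0)=q3; δ(q1,1)=q4, δ(q2,1)=q4 → equivalent
Equivalent pairs: (q1, q2)

Final answer: Equivalent pairs: (q1, q2)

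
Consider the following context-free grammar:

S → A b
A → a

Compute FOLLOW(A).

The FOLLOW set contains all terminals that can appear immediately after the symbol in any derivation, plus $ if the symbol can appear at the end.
A occurs only in S → A b, where it is immediately followed by the terminal b. So FOLLOW(A) = {b}.

Final answer: {b}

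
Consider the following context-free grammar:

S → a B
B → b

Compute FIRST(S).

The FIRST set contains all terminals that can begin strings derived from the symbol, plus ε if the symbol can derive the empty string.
S has the single production S → a B, whose right-hand side begins with the terminal a. So FIRST(S) = {a}.

Final answer: {a}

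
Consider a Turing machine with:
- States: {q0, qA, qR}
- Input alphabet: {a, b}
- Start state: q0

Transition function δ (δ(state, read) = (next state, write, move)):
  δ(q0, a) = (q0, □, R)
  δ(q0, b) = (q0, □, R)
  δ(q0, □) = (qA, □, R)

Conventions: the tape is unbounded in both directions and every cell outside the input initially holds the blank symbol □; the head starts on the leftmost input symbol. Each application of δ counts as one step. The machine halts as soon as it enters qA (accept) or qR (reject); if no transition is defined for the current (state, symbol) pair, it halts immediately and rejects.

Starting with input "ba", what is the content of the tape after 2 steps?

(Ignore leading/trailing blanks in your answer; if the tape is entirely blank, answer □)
Step 0: [q0]ba (head at position 0)
Step 1: δ(q0, b) = (q0, □, R)  ⊢  □[q0]a (head at position 1)
Step 2: δ(q0, a) = (q0, □, R)  ⊢  □□[q0]□ (head at position 2)
Tape after 2 steps (ignoring surrounding blanks): □

Final answer: Tape: □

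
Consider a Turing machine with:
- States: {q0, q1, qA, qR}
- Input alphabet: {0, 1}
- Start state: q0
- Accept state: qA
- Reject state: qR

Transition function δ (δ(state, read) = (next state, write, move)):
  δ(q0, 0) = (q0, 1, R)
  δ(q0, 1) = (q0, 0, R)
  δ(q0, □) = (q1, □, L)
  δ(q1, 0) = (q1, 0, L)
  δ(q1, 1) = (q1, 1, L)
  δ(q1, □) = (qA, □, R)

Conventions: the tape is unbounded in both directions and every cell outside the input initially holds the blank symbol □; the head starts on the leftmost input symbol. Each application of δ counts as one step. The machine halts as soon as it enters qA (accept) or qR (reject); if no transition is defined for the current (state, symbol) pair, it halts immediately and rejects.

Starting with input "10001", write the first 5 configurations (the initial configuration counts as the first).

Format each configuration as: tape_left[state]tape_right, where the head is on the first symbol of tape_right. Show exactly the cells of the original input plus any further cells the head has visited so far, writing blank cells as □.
Step 0: [q0]10001 (head at position 0)
Step 1: δ(q0, 1) = (q0, 0, R)  ⊢  0[q0]0001 (head at position 1)
Step 2: δ(q0, 0) = (q0, 1, R)  ⊢  01[q0]001 (head at position 2)
Step 3: δ(q0, 0) = (q0, 1, R)  ⊢  011[q0]01 (head at position 3)
Step 4: δ(q0, 0) = (q0, 1, R)  ⊢  0111[q0]1 (head at position 4)

Final answer: [q0]10001 ⊢ 0[q0]0001 ⊢ 01[q0]001 ⊢ 011[q0]01 ⊢ 0111[q0]1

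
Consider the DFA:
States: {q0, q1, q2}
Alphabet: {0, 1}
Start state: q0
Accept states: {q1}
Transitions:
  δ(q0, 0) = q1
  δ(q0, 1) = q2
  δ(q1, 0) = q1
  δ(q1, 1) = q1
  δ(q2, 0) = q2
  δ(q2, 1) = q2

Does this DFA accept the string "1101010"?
Processing string "1101010":
  q0 --1--> q2
  q2 --1--> q2
  q2 --0--> q2
  q2 --1--> q2
  q2 --0--> q2
  q2 --1--> q2
  q2 --0--> q2
Final state: q2
Accept states: {q1}
q2 is not an accept state, so the string is rejected.

Final answer: No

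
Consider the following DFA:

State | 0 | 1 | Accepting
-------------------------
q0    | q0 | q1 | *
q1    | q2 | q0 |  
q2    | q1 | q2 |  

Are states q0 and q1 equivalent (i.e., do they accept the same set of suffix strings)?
Try the suffix ε (the empty string).
From q0: q0 — accepting.
From q1: q1 — not accepting.
The two states disagree on this suffix, so they are not equivalent.

Final answer: No. Distinguishing string: ε (the empty string) - accepted from q0 but not from q1.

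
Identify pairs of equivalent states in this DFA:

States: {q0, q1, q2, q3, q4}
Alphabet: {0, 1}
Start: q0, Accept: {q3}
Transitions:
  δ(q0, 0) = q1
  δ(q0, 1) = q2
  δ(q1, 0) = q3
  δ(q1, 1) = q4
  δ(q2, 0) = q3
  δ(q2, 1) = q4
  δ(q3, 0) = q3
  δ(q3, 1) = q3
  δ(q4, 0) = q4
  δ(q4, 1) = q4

Using the table-filling algorithm:
Round 0 – mark pairs where exactly one state is accepting: (q0,q3), (q1,q3), (q2,q3), (q3,q4)
Round 1 – newly marked: (q0,q1) [on 0: q1 vs q3, already marked]; (q0,q2) [on 0: q1 vs q3, already marked]; (q1,q4) [on 0: q3 vs q4, already marked]; (q2,q4) [on 0: q3 vs q4, already marked]
Round 2 – newly marked: (q0,q4) [on 0: q1 vs q4, already marked]
No further pairs can be marked.
(q1, q2) unmarked: δ(q1,0)=q3, δ(q2,0)=q3; δ(q1,1)=q4, δ(q2,1)=q4 → equivalent
Equivalent pairs: (q1, q2)

Final answer: Equivalent pairs: (q1, q2)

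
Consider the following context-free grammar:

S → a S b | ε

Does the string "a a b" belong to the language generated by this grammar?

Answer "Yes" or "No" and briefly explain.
Every derivation applies S → a S b some number n of times and then S → ε, producing a^n b^n with equally many a's and b's. The string a a b has two a's but only one b, so it cannot be derived.

Final answer: No - no valid derivation exists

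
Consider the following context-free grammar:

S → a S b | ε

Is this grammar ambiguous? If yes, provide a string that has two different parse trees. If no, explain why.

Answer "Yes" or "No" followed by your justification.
At every step exactly one production applies: if the remaining string to generate is non-empty it starts with a and ends with b, forcing S → a S b; if it is empty, S → ε is forced. Hence each string a^n b^n has exactly one derivation (S → a S b applied n times, then S → ε) and one parse tree.

Final answer: No - the grammar is unambiguous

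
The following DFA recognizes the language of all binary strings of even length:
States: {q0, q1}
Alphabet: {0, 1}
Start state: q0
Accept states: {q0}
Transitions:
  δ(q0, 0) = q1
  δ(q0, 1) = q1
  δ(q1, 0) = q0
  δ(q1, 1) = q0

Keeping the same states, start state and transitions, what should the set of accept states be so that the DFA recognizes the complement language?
The DFA is complete (every state has a transition on every symbol), so the complement
is recognized by the same DFA with accepting and non-accepting states swapped.
Original accept states: {q0}
Complement accept states = All states - Original accept states
= {q0, q1} - {q0}
= {q1}
Complement language: strings of ODD length

Final answer: {q1}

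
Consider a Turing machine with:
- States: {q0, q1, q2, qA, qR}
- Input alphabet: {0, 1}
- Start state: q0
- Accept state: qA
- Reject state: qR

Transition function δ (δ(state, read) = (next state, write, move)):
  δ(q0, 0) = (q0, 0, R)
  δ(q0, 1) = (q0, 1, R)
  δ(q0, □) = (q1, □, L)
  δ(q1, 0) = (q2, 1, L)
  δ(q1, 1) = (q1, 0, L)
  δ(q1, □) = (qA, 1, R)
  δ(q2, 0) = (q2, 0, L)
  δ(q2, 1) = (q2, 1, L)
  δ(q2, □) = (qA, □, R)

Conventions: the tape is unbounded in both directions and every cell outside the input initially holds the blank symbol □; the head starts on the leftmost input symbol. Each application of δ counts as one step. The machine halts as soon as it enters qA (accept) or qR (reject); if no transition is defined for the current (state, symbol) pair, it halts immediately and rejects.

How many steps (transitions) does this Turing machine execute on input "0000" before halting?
Step 0: [q0]0000 (head at position 0)
Step 1: δ(q0, 0) = (q0, 0, R)  ⊢  0[q0]000 (head at position 1)
Step 2: δ(q0, 0) = (q0, 0, R)  ⊢  00[q0]00 (head at position 2)
Step 3: δ(q0, 0) = (q0, 0, R)  ⊢  000[q0]0 (head at position 3)
Step 4: δ(q0, 0) = (q0, 0, R)  ⊢  0000[q0]□ (head at position 4)
Step 5: δ(q0, □) = (q1, □, L)  ⊢  000[q1]0□ (head at position 3)
Step 6: δ(q1, 0) = (q2, 1, L)  ⊢  00[q2]01□ (head at position 2)
Step 7: δ(q2, 0) = (q2, 0, L)  ⊢  0[q2]001□ (head at position 1)
Step 8: δ(q2, 0) = (q2, 0, L)  ⊢  [q2]0001□ (head at position 0)
Step 9: δ(q2, 0) = (q2, 0, L)  ⊢  [q2]□0001□ (head at position -1)
Step 10: δ(q2, □) = (qA, □, R)  ⊢  □[qA]0001□ (head at position 0)
The machine is in qA, so it halts and accepts.
Number of transitions executed: 10.

Final answer: 10 steps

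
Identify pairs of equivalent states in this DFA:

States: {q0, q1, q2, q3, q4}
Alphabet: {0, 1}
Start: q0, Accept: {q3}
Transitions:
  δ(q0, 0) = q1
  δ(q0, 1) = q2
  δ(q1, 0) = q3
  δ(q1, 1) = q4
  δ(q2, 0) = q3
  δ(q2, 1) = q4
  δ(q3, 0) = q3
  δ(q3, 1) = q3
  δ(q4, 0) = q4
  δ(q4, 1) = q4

Using the table-filling algorithm:
Round 0 – mark pairs where exactly one state is accepting: (q0,q3), (q1,q3), (q2,q3), (q3,q4)
Round 1 – newly marked: (q0,q1) [on 0: q1 vs q3, already marked]; (q0,q2) [on 0: q1 vs q3, already marked]; (q1,q4) [on 0: q3 vs q4, already marked]; (q2,q4) [on 0: q3 vs q4, already marked]
Round 2 – newly marked: (q0,q4) [on 0: q1 vs q4, already marked]
No further pairs can be marked.
(q1, q2) unmarked: δ(q1,0)=q3, δ(q2,0)=q3; δ(q1,1)=q4, δ(q2,1)=q4 → equivalent
Equivalent pairs: (q1, q2)

Final answer: Equivalent pairs: (q1, q2)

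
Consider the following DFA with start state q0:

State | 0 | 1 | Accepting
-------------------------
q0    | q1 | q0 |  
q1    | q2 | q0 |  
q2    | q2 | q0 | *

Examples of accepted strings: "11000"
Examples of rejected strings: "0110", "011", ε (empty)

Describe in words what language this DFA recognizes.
binary strings ending with '00'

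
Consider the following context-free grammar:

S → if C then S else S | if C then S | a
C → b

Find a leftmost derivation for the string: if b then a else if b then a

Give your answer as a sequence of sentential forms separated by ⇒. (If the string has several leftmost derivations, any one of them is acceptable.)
Start with S.
Step 1: the leftmost non-terminal is S; apply S → if C then S else S:  if C then S else S
Step 2: the leftmost non-terminal is C; apply C → b:  if b then S else S
Step 3: the leftmost non-terminal is S; apply S → a:  if b then a else S
Step 4: the leftmost non-terminal is S; apply S → if C then S:  if b then a else if C then S
Step 5: the leftmost non-terminal is C; apply C → b:  if b then a else if b then S
Step 6: the leftmost non-terminal is S; apply S → a:  if b then a else if b then a

Final answer: S ⇒ if C then S else S ⇒ if b then S else S ⇒ if b then a else S ⇒ if b then a else if C then S ⇒ if b then a else if b then S ⇒ if b then a else if b then a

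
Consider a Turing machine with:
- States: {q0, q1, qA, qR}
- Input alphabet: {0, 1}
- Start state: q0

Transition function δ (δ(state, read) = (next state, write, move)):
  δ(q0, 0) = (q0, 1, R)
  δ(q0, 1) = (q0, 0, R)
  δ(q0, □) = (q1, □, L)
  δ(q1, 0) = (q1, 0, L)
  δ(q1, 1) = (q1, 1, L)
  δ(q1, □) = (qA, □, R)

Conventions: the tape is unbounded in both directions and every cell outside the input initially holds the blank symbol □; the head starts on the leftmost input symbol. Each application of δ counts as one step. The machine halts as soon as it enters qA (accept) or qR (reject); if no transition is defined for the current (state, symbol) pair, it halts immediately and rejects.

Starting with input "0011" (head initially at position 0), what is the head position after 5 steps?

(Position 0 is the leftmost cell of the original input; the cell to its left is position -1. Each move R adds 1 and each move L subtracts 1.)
Step 0: [q0]0011 (head at position 0)
Step 1: δ(q0, 0) = (q0, 1, R)  ⊢  1[q0]011 (head at position 1)
Step 2: δ(q0, 0) = (q0, 1, R)  ⊢  11[q0]11 (head at position 2)
Step 3: δ(q0, 1) = (q0, 0, R)  ⊢  110[q0]1 (head at position 3)
Step 4: δ(q0, 1) = (q0, 0, R)  ⊢  1100[q0]□ (head at position 4)
Step 5: δ(q0, □) = (q1, □, L)  ⊢  110[q1]0□ (head at position 3)
Head position after 5 steps: 3

Final answer: Position 3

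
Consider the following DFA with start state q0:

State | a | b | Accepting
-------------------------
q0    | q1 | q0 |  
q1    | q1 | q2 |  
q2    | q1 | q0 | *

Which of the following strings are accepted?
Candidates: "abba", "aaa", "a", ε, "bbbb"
"abba": q0 → q1 → q2 → q0 → q1; q1 is not accepting → rejected
"aaa": q0 → q1 → q1 → q1; q1 is not accepting → rejected
"a": q0 → q1; q1 is not accepting → rejected
ε: q0; q0 is not accepting → rejected
"bbbb": q0 → q0 → q0 → q0 → q0; q0 is not accepting → rejected

Final answer: None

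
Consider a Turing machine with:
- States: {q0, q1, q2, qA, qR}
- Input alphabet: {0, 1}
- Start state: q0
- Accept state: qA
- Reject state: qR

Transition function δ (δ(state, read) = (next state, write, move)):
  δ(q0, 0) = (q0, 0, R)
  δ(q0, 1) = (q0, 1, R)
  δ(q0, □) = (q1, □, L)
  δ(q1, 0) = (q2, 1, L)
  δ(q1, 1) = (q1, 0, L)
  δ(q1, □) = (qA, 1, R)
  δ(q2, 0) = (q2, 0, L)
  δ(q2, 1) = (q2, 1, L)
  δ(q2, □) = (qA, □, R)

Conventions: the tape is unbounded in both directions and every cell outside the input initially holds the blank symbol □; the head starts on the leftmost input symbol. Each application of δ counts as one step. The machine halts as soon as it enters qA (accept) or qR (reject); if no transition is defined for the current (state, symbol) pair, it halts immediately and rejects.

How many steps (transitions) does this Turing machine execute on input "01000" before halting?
Step 0: [q0]01000 (head at position 0)
Step 1: δ(q0, 0) = (q0, 0, R)  ⊢  0[q0]1000 (head at position 1)
Step 2: δ(q0, 1) = (q0, 1, R)  ⊢  01[q0]000 (head at position 2)
Step 3: δ(q0, 0) = (q0, 0, R)  ⊢  010[q0]00 (head at position 3)
Step 4: δ(q0, 0) = (q0, 0, R)  ⊢  0100[q0]0 (head at position 4)
Step 5: δ(q0, 0) = (q0, 0, R)  ⊢  01000[q0]□ (head at position 5)
Step 6: δ(q0, □) = (q1, □, L)  ⊢  0100[q1]0□ (head at position 4)
Step 7: δ(q1, 0) = (q2, 1, L)  ⊢  010[q2]01□ (head at position 3)
Step 8: δ(q2, 0) = (q2, 0, L)  ⊢  01[q2]001□ (head at position 2)
Step 9: δ(q2, 0) = (q2, 0, L)  ⊢  0[q2]1001□ (head at position 1)
Step 10: δ(q2, 1) = (q2, 1, L)  ⊢  [q2]01001□ (head at position 0)
Step 11: δ(q2, 0) = (q2, 0, L)  ⊢  [q2]□01001□ (head at position -1)
Step 12: δ(q2, □) = (qA, □, R)  ⊢  □[qA]01001□ (head at position 0)
The machine is in qA, so it halts and accepts.
Number of transitions executed: 12.

Final answer: 12 steps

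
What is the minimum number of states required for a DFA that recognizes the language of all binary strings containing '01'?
Language: binary strings containing '01'
Lower bound (Myhill–Nerode): the prefixes ε, 0, 01 are pairwise distinguishable:
  ε vs 01: suffix ε distinguishes them (ε is rejected, 01 is accepted)
  0 vs 01: suffix ε distinguishes them (0 is rejected, 01 is accepted)
  ε vs 0: suffix 1 distinguishes them (ε·1 = 1 is rejected, 0·1 = 01 is accepted)
So any DFA needs at least 3 states.
Upper bound: a DFA with 3 states exists (one state per class above: 'no progress', 'last symbol 0', and 'seen 01' (accepting sink)).
Minimum states: 3

Final answer: 3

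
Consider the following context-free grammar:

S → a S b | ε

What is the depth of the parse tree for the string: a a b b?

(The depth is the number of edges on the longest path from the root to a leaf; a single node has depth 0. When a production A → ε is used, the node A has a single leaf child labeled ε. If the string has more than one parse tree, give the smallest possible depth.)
The only parse tree applies S → a S b 2 times (once per matching a…b pair) and then S → ε.
The S nodes sit at depths 0, 1, …, 2; the innermost S (depth 2) has the single child ε at depth 3.
The terminal leaves a, b are at depths 1..2, so the longest root-to-leaf path is S → S → … → S → ε with 3 edges.
Depth = 3.

Final answer: 3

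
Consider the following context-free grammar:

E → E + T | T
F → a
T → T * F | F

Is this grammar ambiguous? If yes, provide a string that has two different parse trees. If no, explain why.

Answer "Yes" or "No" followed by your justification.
This is the standard stratified expression grammar: '+' is introduced only by the left-recursive rule E → E + T and '*' only by the left-recursive rule T → T * F, with F → a. For any string, the last '+' must be the one produced at the root E (everything after it is a T containing no '+'), and likewise within each T the last '*' is produced at its root. This fixes the parse tree uniquely (left-associative, '*' binding tighter than '+'), so every string has exactly one parse tree.

Final answer: No - the grammar is unambiguous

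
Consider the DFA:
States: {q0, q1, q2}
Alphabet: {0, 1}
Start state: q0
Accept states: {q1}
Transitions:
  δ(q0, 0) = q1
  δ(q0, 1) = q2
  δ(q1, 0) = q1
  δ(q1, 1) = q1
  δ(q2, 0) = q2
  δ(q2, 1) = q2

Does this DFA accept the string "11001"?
Processing string "11001":
  q0 --1--> q2
  q2 --1--> q2
  q2 --0--> q2
  q2 --0--> q2
  q2 --1--> q2
Final state: q2
Accept states: {q1}
q2 is not an accept state, so the string is rejected.

Final answer: No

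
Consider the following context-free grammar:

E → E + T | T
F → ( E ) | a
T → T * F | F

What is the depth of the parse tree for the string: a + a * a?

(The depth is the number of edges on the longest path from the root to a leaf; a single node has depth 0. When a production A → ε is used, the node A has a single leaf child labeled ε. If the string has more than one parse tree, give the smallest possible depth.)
The grammar is unambiguous; the parse tree of a + a * a is:
E → E + T at the root (depth 0).
  Left E (depth 1) → T (2) → F (3) → a (4).
  Right T (depth 1) → T * F; that T (2) → F (3) → a (4); F (2) → a (3).
The longest root-to-leaf paths have 4 edges.
Depth = 4.

Final answer: 4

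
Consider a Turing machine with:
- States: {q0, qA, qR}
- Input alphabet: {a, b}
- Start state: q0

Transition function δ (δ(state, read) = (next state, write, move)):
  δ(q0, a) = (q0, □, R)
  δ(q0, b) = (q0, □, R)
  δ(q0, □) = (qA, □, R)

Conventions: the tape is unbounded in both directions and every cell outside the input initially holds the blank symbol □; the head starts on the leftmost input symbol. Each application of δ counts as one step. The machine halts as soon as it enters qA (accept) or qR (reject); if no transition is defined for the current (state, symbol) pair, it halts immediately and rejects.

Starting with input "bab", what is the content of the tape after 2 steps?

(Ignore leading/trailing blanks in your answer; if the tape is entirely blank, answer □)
Step 0: [q0]bab (head at position 0)
Step 1: δ(q0, b) = (q0, □, R)  ⊢  □[q0]ab (head at position 1)
Step 2: δ(q0, a) = (q0, □, R)  ⊢  □□[q0]b (head at position 2)
Tape after 2 steps (ignoring surrounding blanks): b

Final answer: Tape: b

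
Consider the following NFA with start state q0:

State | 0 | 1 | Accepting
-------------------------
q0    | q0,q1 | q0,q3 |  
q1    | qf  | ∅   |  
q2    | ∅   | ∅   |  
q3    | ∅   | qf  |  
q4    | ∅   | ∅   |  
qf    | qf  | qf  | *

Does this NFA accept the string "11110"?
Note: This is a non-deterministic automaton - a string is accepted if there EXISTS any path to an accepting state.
Track the set of states the NFA could be in: start {q0}
Read '1': {q0} → {q0, q3}
Read '1': {q0, q3} → {q0, q3, qf}
Read '1': {q0, q3, qf} → {q0, q3, qf}
Read '1': {q0, q3, qf} → {q0, q3, qf}
Read '0': {q0, q3, qf} → {q0, q1, qf}
Final set {q0, q1, qf} contains accepting state(s) {qf} → accepted.

Final answer: Yes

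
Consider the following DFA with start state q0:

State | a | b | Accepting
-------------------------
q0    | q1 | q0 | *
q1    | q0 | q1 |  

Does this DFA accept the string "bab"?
Start in q0.
Read 'b': q0 → q0
Read 'a': q0 → q1
Read 'b': q1 → q1
Final state q1 is not accepting, so the string is rejected.

Final answer: No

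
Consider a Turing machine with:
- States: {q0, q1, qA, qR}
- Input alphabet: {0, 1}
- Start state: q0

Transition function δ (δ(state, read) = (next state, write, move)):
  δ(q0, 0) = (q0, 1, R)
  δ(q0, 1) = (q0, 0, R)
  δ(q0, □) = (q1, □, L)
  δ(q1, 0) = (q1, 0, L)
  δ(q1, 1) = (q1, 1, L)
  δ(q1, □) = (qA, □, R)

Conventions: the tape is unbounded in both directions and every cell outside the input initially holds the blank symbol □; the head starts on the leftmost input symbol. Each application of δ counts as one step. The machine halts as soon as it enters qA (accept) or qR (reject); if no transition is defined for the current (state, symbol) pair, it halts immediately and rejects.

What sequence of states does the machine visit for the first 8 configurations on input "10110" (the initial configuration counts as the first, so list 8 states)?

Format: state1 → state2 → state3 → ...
Step 0: [q0]10110 (head at position 0)
Step 1: δ(q0, 1) = (q0, 0, R)  ⊢  0[q0]0110 (head at position 1)
Step 2: δ(q0, 0) = (q0, 1, R)  ⊢  01[q0]110 (head at position 2)
Step 3: δ(q0, 1) = (q0, 0, R)  ⊢  010[q0]10 (head at position 3)
Step 4: δ(q0, 1) = (q0, 0, R)  ⊢  0100[q0]0 (head at position 4)
Step 5: δ(q0, 0) = (q0, 1, R)  ⊢  01001[q0]□ (head at position 5)
Step 6: δ(q0, □) = (q1, □, L)  ⊢  0100[q1]1□ (head at position 4)
Step 7: δ(q1, 1) = (q1, 1, L)  ⊢  010[q1]01□ (head at position 3)
Reading off the states of these 8 configurations: q0 → q0 → q0 → q0 → q0 → q0 → q1 → q1

Final answer: q0 → q0 → q0 → q0 → q0 → q0 → q1 → q1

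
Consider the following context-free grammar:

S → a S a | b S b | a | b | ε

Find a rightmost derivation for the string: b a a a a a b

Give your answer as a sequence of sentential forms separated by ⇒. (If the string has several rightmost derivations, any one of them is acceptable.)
Start with S.
Step 1: the rightmost non-terminal is S; apply S → b S b:  b S b
Step 2: the rightmost non-terminal is S; apply S → a S a:  b a S a b
Step 3: the rightmost non-terminal is S; apply S → a S a:  b a a S a a b
Step 4: the rightmost non-terminal is S; apply S → a:  b a a a a a b

Final answer: S ⇒ b S b ⇒ b a S a b ⇒ b a a S a a b ⇒ b a a a a a b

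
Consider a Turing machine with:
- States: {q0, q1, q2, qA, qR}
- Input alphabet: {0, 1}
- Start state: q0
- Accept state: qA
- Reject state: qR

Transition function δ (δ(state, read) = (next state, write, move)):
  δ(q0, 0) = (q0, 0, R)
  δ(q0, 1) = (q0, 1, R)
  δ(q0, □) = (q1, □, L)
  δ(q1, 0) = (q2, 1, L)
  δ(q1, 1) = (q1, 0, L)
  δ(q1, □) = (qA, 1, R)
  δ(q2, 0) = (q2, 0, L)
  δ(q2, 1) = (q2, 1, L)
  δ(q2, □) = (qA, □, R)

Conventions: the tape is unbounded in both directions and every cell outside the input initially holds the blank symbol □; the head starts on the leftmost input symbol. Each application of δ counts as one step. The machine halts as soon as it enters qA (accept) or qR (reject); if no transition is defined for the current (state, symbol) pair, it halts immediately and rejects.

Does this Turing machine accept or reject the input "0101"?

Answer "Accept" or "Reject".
Step 0: [q0]0101 (head at position 0)
Step 1: δ(q0, 0) = (q0, 0, R)  ⊢  0[q0]101 (head at position 1)
Step 2: δ(q0, 1) = (q0, 1, R)  ⊢  01[q0]01 (head at position 2)
Step 3: δ(q0, 0) = (q0, 0, R)  ⊢  010[q0]1 (head at position 3)
Step 4: δ(q0, 1) = (q0, 1, R)  ⊢  0101[q0]□ (head at position 4)
Step 5: δ(q0, □) = (q1, □, L)  ⊢  010[q1]1□ (head at position 3)
Step 6: δ(q1, 1) = (q1, 0, L)  ⊢  01[q1]00□ (head at position 2)
Step 7: δ(q1, 0) = (q2, 1, L)  ⊢  0[q2]110□ (head at position 1)
Step 8: δ(q2, 1) = (q2, 1, L)  ⊢  [q2]0110□ (head at position 0)
Step 9: δ(q2, 0) = (q2, 0, L)  ⊢  [q2]□0110□ (head at position -1)
Step 10: δ(q2, □) = (qA, □, R)  ⊢  □[qA]0110□ (head at position 0)
The machine is in qA, so it halts and accepts.

Final answer: Accept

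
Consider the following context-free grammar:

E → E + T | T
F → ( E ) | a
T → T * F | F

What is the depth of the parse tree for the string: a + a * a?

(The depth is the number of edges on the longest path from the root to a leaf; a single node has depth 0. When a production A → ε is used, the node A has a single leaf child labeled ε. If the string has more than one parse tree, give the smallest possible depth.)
The grammar is unambiguous; the parse tree of a + a * a is:
E → E + T at the root (depth 0).
  Left E (depth 1) → T (2) → F (3) → a (4).
  Right T (depth 1) → T * F; that T (2) → F (3) → a (4); F (2) → a (3).
The longest root-to-leaf paths have 4 edges.
Depth = 4.

Final answer: 4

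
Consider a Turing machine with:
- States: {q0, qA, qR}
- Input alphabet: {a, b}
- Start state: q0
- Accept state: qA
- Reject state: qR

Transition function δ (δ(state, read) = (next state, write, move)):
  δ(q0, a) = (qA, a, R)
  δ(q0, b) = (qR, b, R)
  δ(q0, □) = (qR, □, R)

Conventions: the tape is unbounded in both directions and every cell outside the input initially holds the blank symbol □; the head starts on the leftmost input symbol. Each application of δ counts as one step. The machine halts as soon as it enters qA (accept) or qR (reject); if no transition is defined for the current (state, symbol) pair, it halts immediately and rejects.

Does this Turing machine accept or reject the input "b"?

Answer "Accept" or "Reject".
Step 0: [q0]b (head at position 0)
Step 1: δ(q0, b) = (qR, b, R)  ⊢  b[qR]□ (head at position 1)
The machine is in qR, so it halts and rejects.

Final answer: Reject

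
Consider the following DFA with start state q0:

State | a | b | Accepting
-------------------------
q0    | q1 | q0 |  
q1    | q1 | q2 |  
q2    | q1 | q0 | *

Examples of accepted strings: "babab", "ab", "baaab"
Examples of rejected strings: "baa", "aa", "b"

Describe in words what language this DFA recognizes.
strings over {a,b} ending with 'ab'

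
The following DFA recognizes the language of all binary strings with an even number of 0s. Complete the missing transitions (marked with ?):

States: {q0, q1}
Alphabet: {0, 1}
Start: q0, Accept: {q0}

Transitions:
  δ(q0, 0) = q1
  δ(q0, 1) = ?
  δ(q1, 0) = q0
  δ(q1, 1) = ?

What each state remembers (consistent with the given transitions and accept states):
  q0: an even number of 0s has been read so far
  q1: an odd number of 0s has been read so far
Filling in the missing entries:
  δ(q0, 1): in q0 (an even number of 0s has been read so far), after reading 1 we have: an even number of 0s has been read so far → q0
  δ(q1, 1): in q1 (an odd number of 0s has been read so far), after reading 1 we have: an odd number of 0s has been read so far → q1

Final answer: δ(q0, 1) = q0; δ(q1, 1) = q1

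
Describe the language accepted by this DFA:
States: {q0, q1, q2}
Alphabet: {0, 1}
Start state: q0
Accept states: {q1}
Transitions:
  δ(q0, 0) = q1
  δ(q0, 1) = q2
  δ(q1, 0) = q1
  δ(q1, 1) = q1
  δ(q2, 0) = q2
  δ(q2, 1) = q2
Analyzing the DFA structure:
Start state: q0
Accept states: {q1}
Interpreting what each state remembers (checking against the transitions):
  q0: nothing has been read yet
  q1: the first symbol was 0
  q2: the first symbol was 1 (trap state)
  δ(q0, 0): in q0 (nothing has been read yet), after reading 0 we have: the first symbol was 0 → q1
  δ(q0, 1): in q0 (nothing has been read yet), after reading 1 we have: the first symbol was 1 (trap state) → q2
  δ(q1, 0): in q1 (the first symbol was 0), after reading 0 we have: the first symbol was 0 → q1
  δ(q1, 1): in q1 (the first symbol was 0), after reading 1 we have: the first symbol was 0 → q1
  δ(q2, 0): in q2 (the first symbol was 1 (trap state)), after reading 0 we have: the first symbol was 1 (trap state) → q2
  δ(q2, 1): in q2 (the first symbol was 1 (trap state)), after reading 1 we have: the first symbol was 1 (trap state) → q2
A string is accepted iff it ends in {q1}, i.e. the first symbol was 0.
Language: All binary strings starting with 0

Final answer: All binary strings starting with 0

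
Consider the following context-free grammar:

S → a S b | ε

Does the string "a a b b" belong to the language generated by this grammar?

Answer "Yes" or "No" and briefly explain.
A derivation exists: S ⇒ a S b ⇒ a a S b b ⇒ a a b b (using S → a S b twice, then S → ε).

Final answer: Yes - a valid derivation exists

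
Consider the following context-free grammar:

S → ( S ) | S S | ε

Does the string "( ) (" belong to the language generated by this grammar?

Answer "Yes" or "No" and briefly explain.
Each production adds parentheses only in matched pairs (S → ( S )) or none at all, so every derived string has equally many '(' and ')'. The string ( ) ( has two '(' and one ')', so it cannot be derived.

Final answer: No - no valid derivation exists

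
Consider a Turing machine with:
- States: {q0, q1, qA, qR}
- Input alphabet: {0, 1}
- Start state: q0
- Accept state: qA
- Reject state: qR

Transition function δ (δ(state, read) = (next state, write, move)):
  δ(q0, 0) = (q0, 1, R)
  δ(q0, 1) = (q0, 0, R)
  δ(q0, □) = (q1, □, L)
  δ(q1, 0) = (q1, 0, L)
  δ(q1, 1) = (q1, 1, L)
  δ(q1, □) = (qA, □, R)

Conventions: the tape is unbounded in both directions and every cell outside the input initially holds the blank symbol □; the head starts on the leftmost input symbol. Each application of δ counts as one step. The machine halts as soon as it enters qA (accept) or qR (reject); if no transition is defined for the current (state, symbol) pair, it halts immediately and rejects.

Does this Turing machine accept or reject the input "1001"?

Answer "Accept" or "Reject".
Step 0: [q0]1001 (head at position 0)
Step 1: δ(q0, 1) = (q0, 0, R)  ⊢  0[q0]001 (head at position 1)
Step 2: δ(q0, 0) = (q0, 1, R)  ⊢  01[q0]01 (head at position 2)
Step 3: δ(q0, 0) = (q0, 1, R)  ⊢  011[q0]1 (head at position 3)
Step 4: δ(q0, 1) = (q0, 0, R)  ⊢  0110[q0]□ (head at position 4)
Step 5: δ(q0, □) = (q1, □, L)  ⊢  011[q1]0□ (head at position 3)
Step 6: δ(q1, 0) = (q1, 0, L)  ⊢  01[q1]10□ (head at position 2)
Step 7: δ(q1, 1) = (q1, 1, L)  ⊢  0[q1]110□ (head at position 1)
Step 8: δ(q1, 1) = (q1, 1, L)  ⊢  [q1]0110□ (head at position 0)
Step 9: δ(q1, 0) = (q1, 0, L)  ⊢  [q1]□0110□ (head at position -1)
Step 10: δ(q1, □) = (qA, □, R)  ⊢  □[qA]0110□ (head at position 0)
The machine is in qA, so it halts and accepts.

Final answer: Accept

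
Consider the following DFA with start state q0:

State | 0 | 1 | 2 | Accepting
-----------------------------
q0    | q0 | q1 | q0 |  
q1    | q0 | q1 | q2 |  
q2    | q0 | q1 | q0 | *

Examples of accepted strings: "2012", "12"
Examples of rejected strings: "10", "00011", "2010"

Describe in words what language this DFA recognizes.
strings over {0,1,2} ending with '12'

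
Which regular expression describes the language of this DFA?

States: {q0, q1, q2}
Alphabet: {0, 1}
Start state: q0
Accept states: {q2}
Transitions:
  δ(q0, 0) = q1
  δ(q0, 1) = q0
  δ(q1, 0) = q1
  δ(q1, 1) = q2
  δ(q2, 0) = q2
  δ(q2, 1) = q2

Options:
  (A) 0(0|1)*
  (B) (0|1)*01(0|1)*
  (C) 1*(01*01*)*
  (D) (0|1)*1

Testing sample strings against the DFA:
  '01' -> accepted
  '0011' -> accepted
  '1110' -> rejected
  '0100' -> accepted
Checking each option for a counterexample:
  (A) 0(0|1)*: '0' is rejected by the DFA but matches the regex → eliminated
  (B) (0|1)*01(0|1)*: agrees with the DFA on all strings of length ≤ 4
  (C) 1*(01*01*)*: ε is rejected by the DFA but matches the regex → eliminated
  (D) (0|1)*1: '1' is rejected by the DFA but matches the regex → eliminated
Only (B) (0|1)*01(0|1)* is consistent with the DFA.

Final answer: (B) (0|1)*01(0|1)*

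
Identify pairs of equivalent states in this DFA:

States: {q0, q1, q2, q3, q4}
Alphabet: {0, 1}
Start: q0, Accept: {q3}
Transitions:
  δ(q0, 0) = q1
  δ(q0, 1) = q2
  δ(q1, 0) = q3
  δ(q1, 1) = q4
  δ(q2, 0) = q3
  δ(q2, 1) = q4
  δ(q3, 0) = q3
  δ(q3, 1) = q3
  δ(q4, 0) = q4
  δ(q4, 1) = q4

Using the table-filling algorithm:
Round 0 – mark pairs where exactly one state is accepting: (q0,q3), (q1,q3), (q2,q3), (q3,q4)
Round 1 – newly marked: (q0,q1) [on 0: q1 vs q3, already marked]; (q0,q2) [on 0: q1 vs q3, already marked]; (q1,q4) [on 0: q3 vs q4, already marked]; (q2,q4) [on 0: q3 vs q4, already marked]
Round 2 – newly marked: (q0,q4) [on 0: q1 vs q4, already marked]
No further pairs can be marked.
(q1, q2) unmarked: δ(q1,0)=q3, δ(q2,0)=q3; δ(q1,1)=q4, δ(q2,1)=q4 → equivalent
Equivalent pairs: (q1, q2)

Final answer: Equivalent pairs: (q1, q2)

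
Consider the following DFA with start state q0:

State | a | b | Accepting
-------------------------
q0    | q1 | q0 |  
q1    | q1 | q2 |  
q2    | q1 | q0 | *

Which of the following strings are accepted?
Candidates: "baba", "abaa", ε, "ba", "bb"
"baba": q0 → q0 → q1 → q2 → q1; q1 is not accepting → rejected
"abaa": q0 → q1 → q2 → q1 → q1; q1 is not accepting → rejected
ε: q0; q0 is not accepting → rejected
"ba": q0 → q0 → q1; q1 is not accepting → rejected
"bb": q0 → q0 → q0; q0 is not accepting → rejected

Final answer: None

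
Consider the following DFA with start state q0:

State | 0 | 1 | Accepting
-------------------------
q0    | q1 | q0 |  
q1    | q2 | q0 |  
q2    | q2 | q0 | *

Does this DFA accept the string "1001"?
Start in q0.
Read '1': q0 → q0
Read '0': q0 → q1
Read '0': q1 → q2
Read '1': q2 → q0
Final state q0 is not accepting, so the string is rejected.

Final answer: No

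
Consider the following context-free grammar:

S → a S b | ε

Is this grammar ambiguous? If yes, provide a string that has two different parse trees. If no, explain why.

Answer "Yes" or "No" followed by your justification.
At every step exactly one production applies: if the remaining string to generate is non-empty it starts with a and ends with b, forcing S → a S b; if it is empty, S → ε is forced. Hence each string a^n b^n has exactly one derivation (S → a S b applied n times, then S → ε) and one parse tree.

Final answer: No - the grammar is unambiguous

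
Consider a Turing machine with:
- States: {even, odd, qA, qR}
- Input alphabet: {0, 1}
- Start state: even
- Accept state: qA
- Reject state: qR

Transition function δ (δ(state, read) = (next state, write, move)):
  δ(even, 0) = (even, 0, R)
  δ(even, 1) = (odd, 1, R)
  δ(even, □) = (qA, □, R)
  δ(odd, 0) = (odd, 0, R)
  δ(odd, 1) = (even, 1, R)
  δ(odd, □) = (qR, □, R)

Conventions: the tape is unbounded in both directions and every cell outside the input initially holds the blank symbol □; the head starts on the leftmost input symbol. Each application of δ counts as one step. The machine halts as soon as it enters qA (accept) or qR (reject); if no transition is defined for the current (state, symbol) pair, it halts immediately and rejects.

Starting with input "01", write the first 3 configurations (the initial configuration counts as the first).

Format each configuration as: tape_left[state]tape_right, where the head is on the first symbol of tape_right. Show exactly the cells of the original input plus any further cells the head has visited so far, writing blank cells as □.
Step 0: [even]01 (head at position 0)
Step 1: δ(even, 0) = (even, 0, R)  ⊢  0[even]1 (head at position 1)
Step 2: δ(even, 1) = (odd, 1, R)  ⊢  01[odd]□ (head at position 2)

Final answer: [even]01 ⊢ 0[even]1 ⊢ 01[odd]□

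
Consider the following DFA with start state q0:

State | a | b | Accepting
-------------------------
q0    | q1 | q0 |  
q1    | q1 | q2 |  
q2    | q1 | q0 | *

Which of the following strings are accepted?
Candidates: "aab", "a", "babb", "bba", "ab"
"aab": q0 → q1 → q1 → q2; q2 is accepting → accepted
"a": q0 → q1; q1 is not accepting → rejected
"babb": q0 → q0 → q1 → q2 → q0; q0 is not accepting → rejected
"bba": q0 → q0 → q0 → q1; q1 is not accepting → rejected
"ab": q0 → q1 → q2; q2 is accepting → accepted

Final answer: "aab", "ab"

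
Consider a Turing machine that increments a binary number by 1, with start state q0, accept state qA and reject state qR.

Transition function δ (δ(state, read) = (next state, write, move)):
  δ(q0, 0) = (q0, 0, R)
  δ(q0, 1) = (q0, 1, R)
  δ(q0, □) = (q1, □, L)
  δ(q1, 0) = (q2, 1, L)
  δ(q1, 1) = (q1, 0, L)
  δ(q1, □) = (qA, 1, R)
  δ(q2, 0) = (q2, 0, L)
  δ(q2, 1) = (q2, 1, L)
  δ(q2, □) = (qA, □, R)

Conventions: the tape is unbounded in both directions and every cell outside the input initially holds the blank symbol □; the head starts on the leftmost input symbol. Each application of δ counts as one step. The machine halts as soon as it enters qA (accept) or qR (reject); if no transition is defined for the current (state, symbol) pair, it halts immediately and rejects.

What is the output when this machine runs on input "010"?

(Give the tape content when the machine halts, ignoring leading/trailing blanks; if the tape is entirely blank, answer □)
Step 0: [q0]010 (head at position 0)
Step 1: δ(q0, 0) = (q0, 0, R)  ⊢  0[q0]10 (head at position 1)
Step 2: δ(q0, 1) = (q0, 1, R)  ⊢  01[q0]0 (head at position 2)
Step 3: δ(q0, 0) = (q0, 0, R)  ⊢  010[q0]□ (head at position 3)
Step 4: δ(q0, □) = (q1, □, L)  ⊢  01[q1]0□ (head at position 2)
Step 5: δ(q1, 0) = (q2, 1, L)  ⊢  0[q2]11□ (head at position 1)
Step 6: δ(q2, 1) = (q2, 1, L)  ⊢  [q2]011□ (head at position 0)
Step 7: δ(q2, 0) = (q2, 0, L)  ⊢  [q2]□011□ (head at position -1)
Step 8: δ(q2, □) = (qA, □, R)  ⊢  □[qA]011□ (head at position 0)
The machine is in qA, so it halts and accepts.
Tape content when halted (ignoring surrounding blanks): 011

Final answer: Output: 011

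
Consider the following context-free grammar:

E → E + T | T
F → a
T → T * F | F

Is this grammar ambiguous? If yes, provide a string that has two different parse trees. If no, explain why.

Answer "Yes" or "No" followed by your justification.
This is the standard stratified expression grammar: '+' is introduced only by the left-recursive rule E → E + T and '*' only by the left-recursive rule T → T * F, with F → a. For any string, the last '+' must be the one produced at the root E (everything after it is a T containing no '+'), and likewise within each T the last '*' is produced at its root. This fixes the parse tree uniquely (left-associative, '*' binding tighter than '+'), so every string has exactly one parse tree.

Final answer: No - the grammar is unambiguous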